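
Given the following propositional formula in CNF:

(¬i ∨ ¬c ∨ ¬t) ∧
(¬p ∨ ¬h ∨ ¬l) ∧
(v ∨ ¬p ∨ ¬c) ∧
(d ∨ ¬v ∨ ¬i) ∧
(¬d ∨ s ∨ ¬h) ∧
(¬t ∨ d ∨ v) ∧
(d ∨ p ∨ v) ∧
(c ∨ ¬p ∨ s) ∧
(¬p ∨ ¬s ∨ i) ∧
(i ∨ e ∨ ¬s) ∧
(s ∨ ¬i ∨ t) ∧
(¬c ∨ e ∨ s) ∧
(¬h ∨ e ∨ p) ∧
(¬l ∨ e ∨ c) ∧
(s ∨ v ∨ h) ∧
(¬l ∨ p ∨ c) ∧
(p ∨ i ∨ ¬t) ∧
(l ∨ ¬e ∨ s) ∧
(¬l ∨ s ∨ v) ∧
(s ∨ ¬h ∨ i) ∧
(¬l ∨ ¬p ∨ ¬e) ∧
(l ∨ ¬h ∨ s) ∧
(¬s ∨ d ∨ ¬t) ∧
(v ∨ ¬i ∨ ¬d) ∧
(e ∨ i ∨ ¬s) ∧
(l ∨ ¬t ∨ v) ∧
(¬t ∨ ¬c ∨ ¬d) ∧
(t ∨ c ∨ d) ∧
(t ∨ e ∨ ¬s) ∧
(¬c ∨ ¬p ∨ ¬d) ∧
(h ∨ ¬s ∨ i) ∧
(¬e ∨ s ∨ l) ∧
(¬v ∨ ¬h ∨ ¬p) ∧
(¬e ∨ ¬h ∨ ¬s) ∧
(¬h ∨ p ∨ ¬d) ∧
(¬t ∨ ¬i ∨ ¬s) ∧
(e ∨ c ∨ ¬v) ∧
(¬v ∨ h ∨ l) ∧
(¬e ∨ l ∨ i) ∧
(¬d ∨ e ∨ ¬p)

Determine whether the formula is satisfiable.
Yes

Yes, the formula is satisfiable.

One satisfying assignment is: i=False, h=False, l=True, e=True, t=False, s=False, d=False, v=True, c=True, p=False

Verification: With this assignment, all 40 clauses evaluate to true.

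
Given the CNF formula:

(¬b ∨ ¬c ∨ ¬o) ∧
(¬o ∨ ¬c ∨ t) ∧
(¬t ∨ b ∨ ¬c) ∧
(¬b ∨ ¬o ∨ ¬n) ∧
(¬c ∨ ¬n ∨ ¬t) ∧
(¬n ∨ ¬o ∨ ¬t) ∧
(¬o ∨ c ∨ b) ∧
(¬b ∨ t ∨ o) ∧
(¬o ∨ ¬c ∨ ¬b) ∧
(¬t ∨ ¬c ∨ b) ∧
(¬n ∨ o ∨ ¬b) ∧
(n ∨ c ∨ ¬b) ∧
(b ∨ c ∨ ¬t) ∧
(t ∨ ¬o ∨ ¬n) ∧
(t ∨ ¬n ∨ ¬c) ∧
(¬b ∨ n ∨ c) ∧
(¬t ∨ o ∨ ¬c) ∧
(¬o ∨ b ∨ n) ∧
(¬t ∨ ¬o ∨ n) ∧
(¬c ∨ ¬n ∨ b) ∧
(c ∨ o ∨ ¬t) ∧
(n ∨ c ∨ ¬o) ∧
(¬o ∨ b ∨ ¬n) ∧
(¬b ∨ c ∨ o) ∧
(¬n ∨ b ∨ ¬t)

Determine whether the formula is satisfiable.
Yes

Yes, the formula is satisfiable.

One satisfying assignment is: n=False, c=False, b=False, t=False, o=False

Verification: With this assignment, all 25 clauses evaluate to true.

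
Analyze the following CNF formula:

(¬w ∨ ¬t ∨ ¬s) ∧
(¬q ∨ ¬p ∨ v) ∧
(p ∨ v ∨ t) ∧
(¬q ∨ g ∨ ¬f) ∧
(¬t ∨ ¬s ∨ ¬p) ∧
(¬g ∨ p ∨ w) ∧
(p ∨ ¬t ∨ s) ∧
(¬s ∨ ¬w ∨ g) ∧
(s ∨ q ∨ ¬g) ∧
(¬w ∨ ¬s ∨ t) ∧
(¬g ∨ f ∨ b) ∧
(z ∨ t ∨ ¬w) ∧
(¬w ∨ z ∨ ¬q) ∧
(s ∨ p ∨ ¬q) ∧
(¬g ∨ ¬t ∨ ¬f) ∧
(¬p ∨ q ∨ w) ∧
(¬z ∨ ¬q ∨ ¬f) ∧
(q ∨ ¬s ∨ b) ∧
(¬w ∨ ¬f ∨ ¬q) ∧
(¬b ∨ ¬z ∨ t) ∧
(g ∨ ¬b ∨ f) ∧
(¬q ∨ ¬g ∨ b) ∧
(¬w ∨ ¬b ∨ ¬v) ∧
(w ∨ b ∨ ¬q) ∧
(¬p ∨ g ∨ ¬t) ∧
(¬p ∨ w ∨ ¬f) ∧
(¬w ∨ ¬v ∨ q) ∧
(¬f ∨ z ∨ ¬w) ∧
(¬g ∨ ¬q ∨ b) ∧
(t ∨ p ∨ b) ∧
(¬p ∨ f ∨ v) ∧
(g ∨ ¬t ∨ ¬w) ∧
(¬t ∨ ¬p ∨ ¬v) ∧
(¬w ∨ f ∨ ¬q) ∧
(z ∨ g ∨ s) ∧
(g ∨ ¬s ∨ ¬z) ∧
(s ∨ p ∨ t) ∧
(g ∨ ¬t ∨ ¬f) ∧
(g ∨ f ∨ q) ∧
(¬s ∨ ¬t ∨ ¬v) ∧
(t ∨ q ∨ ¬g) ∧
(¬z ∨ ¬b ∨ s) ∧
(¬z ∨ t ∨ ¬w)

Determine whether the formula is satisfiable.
Yes

Yes, the formula is satisfiable.

One satisfying assignment is: b=True, p=False, f=True, g=False, v=True, t=False, w=False, z=False, q=False, s=True

Verification: With this assignment, all 43 clauses evaluate to true.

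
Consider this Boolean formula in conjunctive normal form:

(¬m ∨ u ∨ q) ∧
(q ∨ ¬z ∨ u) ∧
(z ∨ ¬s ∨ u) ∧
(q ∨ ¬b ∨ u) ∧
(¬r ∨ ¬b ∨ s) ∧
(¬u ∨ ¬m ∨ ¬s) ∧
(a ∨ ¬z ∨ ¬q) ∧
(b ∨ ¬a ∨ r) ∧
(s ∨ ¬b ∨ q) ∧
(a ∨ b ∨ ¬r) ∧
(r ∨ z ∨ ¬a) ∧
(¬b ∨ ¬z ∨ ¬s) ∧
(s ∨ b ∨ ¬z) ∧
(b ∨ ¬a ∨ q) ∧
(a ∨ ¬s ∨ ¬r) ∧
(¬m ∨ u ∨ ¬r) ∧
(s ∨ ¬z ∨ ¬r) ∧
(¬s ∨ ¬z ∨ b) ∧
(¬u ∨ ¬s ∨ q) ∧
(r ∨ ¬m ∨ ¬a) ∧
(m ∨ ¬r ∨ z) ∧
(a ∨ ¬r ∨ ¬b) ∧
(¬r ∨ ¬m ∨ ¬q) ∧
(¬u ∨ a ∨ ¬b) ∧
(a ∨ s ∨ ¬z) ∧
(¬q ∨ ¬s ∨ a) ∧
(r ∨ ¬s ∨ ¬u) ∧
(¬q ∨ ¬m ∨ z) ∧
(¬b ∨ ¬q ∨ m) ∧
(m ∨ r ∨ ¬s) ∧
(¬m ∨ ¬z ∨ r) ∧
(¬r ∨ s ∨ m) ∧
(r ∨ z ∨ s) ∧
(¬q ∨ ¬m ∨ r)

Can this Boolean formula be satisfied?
No

No, the formula is not satisfiable.

No assignment of truth values to the variables can make all 34 clauses true simultaneously.

The formula is UNSAT (unsatisfiable).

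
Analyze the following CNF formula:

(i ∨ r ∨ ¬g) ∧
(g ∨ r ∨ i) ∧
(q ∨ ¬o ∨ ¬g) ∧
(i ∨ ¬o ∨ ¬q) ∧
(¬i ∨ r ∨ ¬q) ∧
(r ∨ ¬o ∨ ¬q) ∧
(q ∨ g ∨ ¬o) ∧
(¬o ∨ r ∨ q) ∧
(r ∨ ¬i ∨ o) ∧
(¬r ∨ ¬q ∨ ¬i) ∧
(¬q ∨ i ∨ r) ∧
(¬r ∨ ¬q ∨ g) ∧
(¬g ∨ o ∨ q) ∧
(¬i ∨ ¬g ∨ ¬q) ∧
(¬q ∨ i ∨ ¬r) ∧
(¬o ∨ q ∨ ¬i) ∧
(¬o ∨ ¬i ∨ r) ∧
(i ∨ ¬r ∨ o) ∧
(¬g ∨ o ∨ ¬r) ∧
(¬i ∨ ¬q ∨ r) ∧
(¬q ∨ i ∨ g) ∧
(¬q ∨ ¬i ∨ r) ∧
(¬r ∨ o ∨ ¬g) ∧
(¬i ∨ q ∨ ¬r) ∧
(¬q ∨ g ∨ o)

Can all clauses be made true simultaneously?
No

No, the formula is not satisfiable.

No assignment of truth values to the variables can make all 25 clauses true simultaneously.

The formula is UNSAT (unsatisfiable).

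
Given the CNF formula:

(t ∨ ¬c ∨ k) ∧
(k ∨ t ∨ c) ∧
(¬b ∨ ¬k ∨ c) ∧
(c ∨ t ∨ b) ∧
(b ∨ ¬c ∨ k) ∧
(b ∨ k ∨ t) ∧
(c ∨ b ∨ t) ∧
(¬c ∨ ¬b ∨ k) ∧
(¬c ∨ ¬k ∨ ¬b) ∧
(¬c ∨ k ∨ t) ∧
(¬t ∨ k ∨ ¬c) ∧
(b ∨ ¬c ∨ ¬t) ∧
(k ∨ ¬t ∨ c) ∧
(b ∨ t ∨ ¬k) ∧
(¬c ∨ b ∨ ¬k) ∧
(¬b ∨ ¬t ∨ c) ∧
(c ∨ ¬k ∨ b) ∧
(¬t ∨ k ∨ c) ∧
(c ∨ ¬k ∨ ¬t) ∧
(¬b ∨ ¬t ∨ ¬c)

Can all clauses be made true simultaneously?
No

No, the formula is not satisfiable.

No assignment of truth values to the variables can make all 20 clauses true simultaneously.

The formula is UNSAT (unsatisfiable).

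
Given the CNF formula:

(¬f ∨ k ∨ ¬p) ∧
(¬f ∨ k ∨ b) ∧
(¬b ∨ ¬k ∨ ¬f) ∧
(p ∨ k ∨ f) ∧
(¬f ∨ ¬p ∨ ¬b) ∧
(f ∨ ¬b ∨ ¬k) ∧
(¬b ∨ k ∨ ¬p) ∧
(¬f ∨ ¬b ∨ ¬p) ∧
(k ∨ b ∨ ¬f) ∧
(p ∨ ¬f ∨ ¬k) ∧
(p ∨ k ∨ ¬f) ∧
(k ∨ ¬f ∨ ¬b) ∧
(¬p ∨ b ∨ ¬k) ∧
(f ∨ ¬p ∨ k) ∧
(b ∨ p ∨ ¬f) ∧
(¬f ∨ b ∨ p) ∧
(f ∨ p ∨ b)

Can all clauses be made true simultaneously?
No

No, the formula is not satisfiable.

No assignment of truth values to the variables can make all 17 clauses true simultaneously.

The formula is UNSAT (unsatisfiable).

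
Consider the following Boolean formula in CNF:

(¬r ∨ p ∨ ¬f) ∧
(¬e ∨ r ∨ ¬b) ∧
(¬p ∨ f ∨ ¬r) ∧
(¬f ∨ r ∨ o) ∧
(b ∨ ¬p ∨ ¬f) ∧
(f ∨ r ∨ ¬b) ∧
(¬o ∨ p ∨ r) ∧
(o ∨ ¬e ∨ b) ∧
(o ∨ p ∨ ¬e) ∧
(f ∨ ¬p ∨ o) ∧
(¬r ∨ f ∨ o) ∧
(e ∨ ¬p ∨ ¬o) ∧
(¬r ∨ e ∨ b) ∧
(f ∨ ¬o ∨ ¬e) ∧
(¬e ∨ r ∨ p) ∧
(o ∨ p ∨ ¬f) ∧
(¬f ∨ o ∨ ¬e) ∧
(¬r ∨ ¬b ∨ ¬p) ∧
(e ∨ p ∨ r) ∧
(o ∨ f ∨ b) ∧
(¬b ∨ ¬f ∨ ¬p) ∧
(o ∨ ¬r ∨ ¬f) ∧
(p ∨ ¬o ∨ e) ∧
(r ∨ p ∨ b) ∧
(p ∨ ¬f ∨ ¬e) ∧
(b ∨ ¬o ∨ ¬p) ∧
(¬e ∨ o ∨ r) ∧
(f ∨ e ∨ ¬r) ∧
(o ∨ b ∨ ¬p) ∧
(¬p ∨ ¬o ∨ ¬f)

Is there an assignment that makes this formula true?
No

No, the formula is not satisfiable.

No assignment of truth values to the variables can make all 30 clauses true simultaneously.

The formula is UNSAT (unsatisfiable).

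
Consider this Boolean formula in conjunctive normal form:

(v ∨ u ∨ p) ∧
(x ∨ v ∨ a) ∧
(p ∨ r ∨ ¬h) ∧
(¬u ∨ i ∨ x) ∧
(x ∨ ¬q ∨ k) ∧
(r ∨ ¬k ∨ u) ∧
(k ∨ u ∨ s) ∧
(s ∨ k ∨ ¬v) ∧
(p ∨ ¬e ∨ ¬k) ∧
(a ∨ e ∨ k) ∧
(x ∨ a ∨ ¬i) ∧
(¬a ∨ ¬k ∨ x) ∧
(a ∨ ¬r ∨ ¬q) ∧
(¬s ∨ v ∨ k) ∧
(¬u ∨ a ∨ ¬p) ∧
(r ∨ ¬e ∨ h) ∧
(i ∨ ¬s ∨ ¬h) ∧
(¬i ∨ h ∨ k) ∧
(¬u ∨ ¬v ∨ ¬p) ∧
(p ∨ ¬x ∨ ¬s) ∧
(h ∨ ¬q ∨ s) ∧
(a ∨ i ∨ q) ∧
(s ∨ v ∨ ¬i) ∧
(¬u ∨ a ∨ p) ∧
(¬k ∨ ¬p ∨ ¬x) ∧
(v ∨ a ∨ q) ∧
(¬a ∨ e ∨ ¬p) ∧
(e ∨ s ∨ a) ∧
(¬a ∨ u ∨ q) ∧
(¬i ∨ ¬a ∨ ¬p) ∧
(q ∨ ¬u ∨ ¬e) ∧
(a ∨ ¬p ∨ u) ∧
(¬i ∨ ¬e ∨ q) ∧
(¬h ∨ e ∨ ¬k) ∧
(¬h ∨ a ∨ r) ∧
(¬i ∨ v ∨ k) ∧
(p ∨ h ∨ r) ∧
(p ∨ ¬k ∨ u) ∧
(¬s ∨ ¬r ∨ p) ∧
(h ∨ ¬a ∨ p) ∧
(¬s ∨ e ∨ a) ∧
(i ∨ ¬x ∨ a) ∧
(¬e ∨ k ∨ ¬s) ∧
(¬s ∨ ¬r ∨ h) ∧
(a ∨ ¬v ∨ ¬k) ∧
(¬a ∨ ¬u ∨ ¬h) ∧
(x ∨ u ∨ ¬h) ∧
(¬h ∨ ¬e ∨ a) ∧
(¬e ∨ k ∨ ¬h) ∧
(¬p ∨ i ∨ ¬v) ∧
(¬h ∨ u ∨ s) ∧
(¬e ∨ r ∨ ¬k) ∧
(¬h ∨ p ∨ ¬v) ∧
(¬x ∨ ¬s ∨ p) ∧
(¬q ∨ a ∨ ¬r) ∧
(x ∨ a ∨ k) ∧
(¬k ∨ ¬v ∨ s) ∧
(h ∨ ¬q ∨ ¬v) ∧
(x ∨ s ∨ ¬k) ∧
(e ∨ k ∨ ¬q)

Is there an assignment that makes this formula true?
No

No, the formula is not satisfiable.

No assignment of truth values to the variables can make all 60 clauses true simultaneously.

The formula is UNSAT (unsatisfiable).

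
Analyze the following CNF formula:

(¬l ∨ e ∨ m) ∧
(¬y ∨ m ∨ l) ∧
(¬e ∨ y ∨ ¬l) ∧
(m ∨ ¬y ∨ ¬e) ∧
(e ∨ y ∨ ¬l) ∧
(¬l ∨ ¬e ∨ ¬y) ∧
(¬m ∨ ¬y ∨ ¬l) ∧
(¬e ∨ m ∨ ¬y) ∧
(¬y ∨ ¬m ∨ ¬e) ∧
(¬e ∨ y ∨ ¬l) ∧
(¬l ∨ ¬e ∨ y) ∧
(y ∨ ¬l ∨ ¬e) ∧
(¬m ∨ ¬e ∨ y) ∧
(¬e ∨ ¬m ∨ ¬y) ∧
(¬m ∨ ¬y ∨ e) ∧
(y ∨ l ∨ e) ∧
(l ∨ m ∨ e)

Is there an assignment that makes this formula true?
Yes

Yes, the formula is satisfiable.

One satisfying assignment is: y=False, l=False, e=True, m=False

Verification: With this assignment, all 17 clauses evaluate to true.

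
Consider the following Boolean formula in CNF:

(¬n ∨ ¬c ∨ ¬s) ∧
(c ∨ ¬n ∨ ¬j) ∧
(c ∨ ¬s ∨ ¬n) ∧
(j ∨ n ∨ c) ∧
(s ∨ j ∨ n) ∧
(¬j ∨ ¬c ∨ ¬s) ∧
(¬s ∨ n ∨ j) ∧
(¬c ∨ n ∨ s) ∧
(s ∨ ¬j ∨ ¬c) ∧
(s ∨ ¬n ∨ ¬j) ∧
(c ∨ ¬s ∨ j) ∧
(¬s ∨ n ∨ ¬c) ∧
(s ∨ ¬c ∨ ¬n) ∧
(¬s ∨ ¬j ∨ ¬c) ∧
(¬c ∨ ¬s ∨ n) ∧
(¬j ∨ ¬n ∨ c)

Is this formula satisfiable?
Yes

Yes, the formula is satisfiable.

One satisfying assignment is: c=False, s=False, n=True, j=False

Verification: With this assignment, all 16 clauses evaluate to true.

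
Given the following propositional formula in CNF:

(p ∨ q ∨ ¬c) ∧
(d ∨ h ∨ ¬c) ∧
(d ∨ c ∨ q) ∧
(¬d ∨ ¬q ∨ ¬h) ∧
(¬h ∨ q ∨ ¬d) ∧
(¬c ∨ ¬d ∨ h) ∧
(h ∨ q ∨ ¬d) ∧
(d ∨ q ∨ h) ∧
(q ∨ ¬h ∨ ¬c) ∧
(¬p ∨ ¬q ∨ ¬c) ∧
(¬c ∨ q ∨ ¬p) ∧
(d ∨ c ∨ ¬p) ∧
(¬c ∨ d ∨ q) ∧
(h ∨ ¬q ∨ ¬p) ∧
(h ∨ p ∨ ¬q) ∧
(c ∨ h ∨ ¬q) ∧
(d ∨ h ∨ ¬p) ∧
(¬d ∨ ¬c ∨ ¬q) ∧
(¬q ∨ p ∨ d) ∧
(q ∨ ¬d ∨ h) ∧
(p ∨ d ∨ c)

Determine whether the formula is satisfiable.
No

No, the formula is not satisfiable.

No assignment of truth values to the variables can make all 21 clauses true simultaneously.

The formula is UNSAT (unsatisfiable).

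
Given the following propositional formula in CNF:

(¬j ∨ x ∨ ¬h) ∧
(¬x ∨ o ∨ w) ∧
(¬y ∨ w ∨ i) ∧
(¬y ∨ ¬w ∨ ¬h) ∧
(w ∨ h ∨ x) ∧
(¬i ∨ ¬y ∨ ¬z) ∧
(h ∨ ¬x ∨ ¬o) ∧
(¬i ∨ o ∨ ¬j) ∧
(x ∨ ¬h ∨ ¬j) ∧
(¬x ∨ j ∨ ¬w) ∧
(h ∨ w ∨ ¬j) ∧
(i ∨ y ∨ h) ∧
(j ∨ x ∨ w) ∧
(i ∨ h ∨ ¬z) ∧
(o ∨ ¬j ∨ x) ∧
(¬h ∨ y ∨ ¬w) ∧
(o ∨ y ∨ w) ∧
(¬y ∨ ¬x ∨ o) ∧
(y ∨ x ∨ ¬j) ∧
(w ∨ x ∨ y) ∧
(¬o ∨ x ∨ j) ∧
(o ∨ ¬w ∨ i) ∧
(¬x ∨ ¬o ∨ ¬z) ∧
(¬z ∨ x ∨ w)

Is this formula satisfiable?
Yes

Yes, the formula is satisfiable.

One satisfying assignment is: i=False, j=False, z=False, h=True, o=True, x=True, w=False, y=False

Verification: With this assignment, all 24 clauses evaluate to true.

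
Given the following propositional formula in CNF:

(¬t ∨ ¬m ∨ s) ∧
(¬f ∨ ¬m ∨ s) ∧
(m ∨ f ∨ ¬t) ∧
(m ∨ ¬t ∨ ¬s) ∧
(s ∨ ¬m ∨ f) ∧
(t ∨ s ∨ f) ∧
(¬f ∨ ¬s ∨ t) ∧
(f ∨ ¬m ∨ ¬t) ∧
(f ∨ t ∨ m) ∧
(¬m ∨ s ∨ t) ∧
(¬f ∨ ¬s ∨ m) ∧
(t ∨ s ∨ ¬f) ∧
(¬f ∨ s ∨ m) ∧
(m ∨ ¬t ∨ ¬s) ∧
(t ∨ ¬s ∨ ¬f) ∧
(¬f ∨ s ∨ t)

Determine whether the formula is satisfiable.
Yes

Yes, the formula is satisfiable.

One satisfying assignment is: t=False, s=True, m=True, f=False

Verification: With this assignment, all 16 clauses evaluate to true.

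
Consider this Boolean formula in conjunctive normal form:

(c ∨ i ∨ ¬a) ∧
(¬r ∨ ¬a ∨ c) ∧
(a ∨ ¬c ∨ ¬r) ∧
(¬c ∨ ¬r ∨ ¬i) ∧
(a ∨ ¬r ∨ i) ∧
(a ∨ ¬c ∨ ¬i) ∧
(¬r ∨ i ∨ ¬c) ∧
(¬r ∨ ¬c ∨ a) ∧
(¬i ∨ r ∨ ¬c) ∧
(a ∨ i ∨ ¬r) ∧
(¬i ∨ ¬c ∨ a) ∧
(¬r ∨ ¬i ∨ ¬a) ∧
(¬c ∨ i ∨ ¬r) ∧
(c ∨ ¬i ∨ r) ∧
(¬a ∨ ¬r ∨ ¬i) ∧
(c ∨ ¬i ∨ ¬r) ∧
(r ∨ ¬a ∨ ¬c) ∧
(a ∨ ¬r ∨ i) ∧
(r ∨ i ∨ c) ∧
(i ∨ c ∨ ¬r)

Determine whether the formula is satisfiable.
Yes

Yes, the formula is satisfiable.

One satisfying assignment is: c=True, r=False, a=False, i=False

Verification: With this assignment, all 20 clauses evaluate to true.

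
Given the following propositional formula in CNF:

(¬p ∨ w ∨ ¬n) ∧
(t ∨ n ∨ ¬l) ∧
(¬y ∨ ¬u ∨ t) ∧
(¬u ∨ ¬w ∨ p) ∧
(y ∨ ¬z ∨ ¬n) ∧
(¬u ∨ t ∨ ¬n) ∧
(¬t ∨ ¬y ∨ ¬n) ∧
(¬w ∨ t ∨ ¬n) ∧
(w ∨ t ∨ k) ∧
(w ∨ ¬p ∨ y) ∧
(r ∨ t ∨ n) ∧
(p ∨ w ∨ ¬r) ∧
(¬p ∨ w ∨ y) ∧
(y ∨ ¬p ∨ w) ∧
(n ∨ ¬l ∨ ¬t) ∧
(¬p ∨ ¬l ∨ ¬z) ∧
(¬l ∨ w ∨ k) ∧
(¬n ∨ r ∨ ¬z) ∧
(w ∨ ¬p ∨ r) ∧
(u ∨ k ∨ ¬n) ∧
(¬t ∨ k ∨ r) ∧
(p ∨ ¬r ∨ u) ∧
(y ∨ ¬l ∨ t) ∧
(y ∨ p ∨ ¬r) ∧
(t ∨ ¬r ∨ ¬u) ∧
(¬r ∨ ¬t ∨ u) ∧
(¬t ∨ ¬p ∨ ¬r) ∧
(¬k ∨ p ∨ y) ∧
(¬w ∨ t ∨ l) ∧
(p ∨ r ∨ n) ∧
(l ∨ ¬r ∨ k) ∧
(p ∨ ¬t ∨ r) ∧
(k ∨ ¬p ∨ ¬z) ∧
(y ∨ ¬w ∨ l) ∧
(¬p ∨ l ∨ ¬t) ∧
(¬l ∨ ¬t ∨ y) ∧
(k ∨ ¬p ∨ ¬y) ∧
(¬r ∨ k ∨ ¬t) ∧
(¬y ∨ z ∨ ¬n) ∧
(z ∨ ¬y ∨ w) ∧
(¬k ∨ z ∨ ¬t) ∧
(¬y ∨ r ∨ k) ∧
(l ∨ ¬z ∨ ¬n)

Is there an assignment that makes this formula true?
Yes

Yes, the formula is satisfiable.

One satisfying assignment is: k=True, n=False, t=False, l=False, z=True, p=True, w=False, u=False, y=True, r=True

Verification: With this assignment, all 43 clauses evaluate to true.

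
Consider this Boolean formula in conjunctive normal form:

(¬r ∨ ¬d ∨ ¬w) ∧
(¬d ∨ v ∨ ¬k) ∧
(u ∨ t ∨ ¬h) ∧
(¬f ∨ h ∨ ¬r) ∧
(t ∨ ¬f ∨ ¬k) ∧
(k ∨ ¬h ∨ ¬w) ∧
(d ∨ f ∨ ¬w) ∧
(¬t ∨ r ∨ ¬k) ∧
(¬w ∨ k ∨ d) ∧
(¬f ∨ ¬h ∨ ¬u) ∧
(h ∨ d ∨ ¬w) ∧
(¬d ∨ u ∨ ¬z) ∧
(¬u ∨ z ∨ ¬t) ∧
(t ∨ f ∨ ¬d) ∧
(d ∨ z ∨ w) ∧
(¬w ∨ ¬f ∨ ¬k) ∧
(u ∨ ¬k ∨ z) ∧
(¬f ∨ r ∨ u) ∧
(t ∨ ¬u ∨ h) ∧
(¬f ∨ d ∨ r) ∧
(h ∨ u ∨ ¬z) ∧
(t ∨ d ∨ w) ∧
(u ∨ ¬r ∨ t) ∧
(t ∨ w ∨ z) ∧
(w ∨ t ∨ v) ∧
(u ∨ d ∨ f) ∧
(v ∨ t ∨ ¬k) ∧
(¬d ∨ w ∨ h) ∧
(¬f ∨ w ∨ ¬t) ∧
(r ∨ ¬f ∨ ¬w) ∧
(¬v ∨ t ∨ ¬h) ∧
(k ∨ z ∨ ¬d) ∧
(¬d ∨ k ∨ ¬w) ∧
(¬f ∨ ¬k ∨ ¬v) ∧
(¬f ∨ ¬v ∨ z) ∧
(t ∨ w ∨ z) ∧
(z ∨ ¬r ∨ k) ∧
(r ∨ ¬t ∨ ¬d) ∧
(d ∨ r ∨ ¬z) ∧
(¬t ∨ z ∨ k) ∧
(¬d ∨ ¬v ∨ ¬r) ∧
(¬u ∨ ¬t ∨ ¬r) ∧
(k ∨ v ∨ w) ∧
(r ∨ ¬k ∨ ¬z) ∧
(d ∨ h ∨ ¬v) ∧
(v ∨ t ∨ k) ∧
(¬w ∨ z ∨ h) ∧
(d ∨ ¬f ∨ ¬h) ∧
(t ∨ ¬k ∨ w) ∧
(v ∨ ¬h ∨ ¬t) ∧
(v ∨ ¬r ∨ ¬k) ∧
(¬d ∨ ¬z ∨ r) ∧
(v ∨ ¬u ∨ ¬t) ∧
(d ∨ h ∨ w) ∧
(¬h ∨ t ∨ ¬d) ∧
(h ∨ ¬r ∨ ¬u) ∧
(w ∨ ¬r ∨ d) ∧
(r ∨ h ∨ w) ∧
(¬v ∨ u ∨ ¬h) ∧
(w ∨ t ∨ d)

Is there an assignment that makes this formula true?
No

No, the formula is not satisfiable.

No assignment of truth values to the variables can make all 60 clauses true simultaneously.

The formula is UNSAT (unsatisfiable).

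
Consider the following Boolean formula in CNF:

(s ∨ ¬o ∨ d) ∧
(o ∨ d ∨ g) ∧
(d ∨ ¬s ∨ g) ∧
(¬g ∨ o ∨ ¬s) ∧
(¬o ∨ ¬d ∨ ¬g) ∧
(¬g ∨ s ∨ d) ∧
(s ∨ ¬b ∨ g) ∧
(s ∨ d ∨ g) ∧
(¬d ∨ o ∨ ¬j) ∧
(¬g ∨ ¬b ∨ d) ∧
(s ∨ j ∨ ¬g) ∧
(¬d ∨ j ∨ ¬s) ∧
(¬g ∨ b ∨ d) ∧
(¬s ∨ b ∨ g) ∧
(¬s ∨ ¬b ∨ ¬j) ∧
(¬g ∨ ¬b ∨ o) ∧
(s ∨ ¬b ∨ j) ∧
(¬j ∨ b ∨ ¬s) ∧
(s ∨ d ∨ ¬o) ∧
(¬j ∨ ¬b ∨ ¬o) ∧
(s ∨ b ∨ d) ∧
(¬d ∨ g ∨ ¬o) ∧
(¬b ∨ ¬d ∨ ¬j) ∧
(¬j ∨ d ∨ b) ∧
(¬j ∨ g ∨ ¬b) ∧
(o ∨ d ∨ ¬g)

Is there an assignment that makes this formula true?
Yes

Yes, the formula is satisfiable.

One satisfying assignment is: j=False, o=False, s=False, b=False, d=True, g=False

Verification: With this assignment, all 26 clauses evaluate to true.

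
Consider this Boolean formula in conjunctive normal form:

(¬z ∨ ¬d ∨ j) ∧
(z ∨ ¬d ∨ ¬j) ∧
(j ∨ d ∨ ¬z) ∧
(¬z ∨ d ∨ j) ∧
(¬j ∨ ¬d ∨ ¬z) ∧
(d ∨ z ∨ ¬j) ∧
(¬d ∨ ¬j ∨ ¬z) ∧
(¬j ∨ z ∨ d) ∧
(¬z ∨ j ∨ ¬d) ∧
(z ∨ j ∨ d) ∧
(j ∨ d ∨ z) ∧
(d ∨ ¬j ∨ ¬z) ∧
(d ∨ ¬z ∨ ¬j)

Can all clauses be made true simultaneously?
Yes

Yes, the formula is satisfiable.

One satisfying assignment is: d=True, z=False, j=False

Verification: With this assignment, all 13 clauses evaluate to true.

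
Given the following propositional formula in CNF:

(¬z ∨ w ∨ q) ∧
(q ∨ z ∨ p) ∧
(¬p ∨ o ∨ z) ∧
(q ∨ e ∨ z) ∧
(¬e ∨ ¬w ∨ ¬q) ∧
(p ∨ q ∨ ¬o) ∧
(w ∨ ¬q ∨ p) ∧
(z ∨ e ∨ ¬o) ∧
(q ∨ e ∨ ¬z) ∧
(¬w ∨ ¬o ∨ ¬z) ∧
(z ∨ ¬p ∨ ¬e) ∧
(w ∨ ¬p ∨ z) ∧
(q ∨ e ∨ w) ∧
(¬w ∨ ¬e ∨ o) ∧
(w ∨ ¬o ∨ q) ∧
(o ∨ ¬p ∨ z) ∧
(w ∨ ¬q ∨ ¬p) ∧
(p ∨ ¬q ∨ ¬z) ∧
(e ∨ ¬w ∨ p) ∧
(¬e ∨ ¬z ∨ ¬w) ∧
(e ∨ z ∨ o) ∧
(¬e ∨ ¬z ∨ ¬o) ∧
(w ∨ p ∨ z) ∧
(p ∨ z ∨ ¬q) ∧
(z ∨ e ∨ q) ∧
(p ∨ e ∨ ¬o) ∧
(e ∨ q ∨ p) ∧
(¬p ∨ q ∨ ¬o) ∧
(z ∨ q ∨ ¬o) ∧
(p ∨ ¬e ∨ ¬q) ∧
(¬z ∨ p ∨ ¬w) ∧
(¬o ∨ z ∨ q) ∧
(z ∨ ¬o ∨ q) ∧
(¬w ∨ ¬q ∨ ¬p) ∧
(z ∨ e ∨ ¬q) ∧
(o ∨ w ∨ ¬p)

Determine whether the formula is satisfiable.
No

No, the formula is not satisfiable.

No assignment of truth values to the variables can make all 36 clauses true simultaneously.

The formula is UNSAT (unsatisfiable).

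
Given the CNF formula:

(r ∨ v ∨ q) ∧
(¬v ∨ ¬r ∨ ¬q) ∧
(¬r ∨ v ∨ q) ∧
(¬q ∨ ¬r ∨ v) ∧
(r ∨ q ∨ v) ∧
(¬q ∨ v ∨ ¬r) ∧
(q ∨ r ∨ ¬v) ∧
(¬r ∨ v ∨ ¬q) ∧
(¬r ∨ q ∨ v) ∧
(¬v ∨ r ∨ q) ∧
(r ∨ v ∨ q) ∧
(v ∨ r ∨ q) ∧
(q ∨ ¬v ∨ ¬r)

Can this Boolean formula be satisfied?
Yes

Yes, the formula is satisfiable.

One satisfying assignment is: v=False, r=False, q=True

Verification: With this assignment, all 13 clauses evaluate to true.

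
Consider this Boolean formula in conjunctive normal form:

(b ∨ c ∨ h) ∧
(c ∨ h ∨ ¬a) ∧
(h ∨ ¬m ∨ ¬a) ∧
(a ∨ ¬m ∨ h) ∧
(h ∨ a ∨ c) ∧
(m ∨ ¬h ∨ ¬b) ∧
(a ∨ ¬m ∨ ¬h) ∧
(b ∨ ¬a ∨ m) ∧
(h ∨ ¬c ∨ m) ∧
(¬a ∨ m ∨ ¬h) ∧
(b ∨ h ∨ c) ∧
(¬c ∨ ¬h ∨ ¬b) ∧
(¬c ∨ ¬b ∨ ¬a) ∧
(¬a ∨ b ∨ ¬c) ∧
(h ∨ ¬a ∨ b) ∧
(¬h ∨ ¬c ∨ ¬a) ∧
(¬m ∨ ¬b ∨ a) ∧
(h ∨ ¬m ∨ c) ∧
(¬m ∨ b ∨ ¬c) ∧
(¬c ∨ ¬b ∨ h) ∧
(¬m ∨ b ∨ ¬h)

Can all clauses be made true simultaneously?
Yes

Yes, the formula is satisfiable.

One satisfying assignment is: m=False, h=True, b=False, a=False, c=True

Verification: With this assignment, all 21 clauses evaluate to true.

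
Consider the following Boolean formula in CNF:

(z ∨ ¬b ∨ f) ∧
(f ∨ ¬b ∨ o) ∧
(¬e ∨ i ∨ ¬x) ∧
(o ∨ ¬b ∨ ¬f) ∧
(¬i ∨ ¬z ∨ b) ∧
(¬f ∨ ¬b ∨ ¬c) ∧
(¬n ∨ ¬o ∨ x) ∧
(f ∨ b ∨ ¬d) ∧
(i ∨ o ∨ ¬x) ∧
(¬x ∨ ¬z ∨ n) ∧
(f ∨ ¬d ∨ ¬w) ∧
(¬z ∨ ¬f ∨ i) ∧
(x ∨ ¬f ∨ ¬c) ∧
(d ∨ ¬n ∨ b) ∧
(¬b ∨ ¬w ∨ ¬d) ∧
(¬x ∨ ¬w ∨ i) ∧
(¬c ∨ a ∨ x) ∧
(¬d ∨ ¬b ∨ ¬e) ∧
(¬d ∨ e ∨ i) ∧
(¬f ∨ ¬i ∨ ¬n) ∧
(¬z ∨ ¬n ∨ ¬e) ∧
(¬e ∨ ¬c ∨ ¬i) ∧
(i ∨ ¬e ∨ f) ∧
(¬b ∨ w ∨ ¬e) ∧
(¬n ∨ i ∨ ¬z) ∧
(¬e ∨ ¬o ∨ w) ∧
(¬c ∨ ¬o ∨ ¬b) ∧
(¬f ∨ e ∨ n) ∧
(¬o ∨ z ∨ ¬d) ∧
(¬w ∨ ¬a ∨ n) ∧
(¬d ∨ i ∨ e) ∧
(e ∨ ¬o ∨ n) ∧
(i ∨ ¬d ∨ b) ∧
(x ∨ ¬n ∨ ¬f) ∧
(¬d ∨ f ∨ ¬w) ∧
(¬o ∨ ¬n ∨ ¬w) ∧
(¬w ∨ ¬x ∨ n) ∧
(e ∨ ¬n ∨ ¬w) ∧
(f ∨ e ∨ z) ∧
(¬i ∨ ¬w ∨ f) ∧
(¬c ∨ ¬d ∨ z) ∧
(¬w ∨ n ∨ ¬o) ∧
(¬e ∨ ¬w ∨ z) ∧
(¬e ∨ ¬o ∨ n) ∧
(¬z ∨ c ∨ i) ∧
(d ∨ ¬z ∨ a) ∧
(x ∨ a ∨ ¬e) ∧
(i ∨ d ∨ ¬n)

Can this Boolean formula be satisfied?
Yes

Yes, the formula is satisfiable.

One satisfying assignment is: e=True, i=True, w=False, d=False, n=False, b=False, z=False, f=False, x=True, a=False, c=False, o=False

Verification: With this assignment, all 48 clauses evaluate to true.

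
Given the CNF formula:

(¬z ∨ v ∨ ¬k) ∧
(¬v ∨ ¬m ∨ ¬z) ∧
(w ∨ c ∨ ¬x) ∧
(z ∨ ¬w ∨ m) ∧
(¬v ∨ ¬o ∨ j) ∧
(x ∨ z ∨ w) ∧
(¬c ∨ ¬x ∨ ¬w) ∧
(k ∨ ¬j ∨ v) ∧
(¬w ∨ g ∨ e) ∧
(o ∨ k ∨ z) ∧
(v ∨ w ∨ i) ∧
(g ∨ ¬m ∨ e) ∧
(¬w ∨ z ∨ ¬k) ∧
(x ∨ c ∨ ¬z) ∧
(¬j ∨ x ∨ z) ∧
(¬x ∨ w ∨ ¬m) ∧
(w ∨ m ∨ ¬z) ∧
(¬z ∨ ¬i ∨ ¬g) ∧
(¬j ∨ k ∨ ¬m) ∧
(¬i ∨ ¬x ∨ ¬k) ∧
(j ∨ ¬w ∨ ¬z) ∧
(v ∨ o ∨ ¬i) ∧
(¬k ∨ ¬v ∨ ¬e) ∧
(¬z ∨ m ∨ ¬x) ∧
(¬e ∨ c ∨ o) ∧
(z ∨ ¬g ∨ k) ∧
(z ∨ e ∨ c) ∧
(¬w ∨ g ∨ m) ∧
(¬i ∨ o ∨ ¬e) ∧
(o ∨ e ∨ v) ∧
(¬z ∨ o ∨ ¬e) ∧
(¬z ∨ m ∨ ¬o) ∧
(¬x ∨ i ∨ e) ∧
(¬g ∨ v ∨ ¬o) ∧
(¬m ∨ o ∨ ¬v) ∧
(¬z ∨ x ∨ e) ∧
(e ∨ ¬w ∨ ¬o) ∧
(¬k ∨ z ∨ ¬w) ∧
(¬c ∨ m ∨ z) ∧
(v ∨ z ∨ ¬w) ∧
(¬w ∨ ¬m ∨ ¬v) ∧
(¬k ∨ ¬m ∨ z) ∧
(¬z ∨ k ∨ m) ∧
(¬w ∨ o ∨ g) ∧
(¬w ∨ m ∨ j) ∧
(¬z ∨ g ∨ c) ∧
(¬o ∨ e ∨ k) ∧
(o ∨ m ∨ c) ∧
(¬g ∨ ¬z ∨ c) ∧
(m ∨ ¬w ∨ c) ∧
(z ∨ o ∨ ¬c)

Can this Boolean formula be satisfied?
Yes

Yes, the formula is satisfiable.

One satisfying assignment is: e=True, g=False, i=True, m=True, w=False, o=True, v=False, x=False, c=True, z=True, j=False, k=False

Verification: With this assignment, all 51 clauses evaluate to true.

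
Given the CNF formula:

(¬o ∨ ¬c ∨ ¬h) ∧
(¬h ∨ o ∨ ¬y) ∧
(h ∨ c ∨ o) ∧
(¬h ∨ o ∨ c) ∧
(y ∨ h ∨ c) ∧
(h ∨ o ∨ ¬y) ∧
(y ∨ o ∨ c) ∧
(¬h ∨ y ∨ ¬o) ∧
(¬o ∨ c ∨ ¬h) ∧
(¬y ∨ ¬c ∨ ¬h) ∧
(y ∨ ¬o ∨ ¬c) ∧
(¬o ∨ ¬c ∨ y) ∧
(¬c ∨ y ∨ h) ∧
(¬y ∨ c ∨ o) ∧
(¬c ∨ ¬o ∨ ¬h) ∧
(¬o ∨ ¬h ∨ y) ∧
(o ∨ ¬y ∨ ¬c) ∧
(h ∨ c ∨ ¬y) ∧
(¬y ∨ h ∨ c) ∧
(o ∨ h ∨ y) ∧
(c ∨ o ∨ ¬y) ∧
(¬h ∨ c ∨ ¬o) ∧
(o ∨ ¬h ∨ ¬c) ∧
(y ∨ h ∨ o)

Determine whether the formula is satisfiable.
Yes

Yes, the formula is satisfiable.

One satisfying assignment is: c=True, y=True, o=True, h=False

Verification: With this assignment, all 24 clauses evaluate to true.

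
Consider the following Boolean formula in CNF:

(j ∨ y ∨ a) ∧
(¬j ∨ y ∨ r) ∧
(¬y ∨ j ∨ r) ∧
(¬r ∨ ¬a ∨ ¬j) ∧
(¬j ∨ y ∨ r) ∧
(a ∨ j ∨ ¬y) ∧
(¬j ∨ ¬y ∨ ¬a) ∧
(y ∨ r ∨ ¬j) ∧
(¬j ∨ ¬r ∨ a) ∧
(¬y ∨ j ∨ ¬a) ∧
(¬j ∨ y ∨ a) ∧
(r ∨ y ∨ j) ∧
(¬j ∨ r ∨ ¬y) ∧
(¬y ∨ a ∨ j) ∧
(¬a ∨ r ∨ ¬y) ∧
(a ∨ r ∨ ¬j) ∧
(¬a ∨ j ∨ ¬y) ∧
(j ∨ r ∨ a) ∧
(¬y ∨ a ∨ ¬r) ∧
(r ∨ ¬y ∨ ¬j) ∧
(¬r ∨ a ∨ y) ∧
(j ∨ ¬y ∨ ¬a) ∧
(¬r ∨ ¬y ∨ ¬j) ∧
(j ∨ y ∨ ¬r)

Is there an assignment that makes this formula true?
No

No, the formula is not satisfiable.

No assignment of truth values to the variables can make all 24 clauses true simultaneously.

The formula is UNSAT (unsatisfiable).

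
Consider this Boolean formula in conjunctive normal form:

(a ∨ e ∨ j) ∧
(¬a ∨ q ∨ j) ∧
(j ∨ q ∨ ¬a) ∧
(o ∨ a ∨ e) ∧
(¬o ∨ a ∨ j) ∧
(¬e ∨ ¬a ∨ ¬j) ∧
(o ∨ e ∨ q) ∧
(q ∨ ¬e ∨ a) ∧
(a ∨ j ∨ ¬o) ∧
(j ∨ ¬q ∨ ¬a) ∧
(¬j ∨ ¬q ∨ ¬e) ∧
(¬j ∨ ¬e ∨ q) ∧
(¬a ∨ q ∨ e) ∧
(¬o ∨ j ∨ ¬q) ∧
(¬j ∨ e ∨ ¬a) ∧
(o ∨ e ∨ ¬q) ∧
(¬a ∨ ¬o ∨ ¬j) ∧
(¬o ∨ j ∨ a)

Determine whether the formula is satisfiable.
Yes

Yes, the formula is satisfiable.

One satisfying assignment is: o=False, j=False, e=True, a=False, q=True

Verification: With this assignment, all 18 clauses evaluate to true.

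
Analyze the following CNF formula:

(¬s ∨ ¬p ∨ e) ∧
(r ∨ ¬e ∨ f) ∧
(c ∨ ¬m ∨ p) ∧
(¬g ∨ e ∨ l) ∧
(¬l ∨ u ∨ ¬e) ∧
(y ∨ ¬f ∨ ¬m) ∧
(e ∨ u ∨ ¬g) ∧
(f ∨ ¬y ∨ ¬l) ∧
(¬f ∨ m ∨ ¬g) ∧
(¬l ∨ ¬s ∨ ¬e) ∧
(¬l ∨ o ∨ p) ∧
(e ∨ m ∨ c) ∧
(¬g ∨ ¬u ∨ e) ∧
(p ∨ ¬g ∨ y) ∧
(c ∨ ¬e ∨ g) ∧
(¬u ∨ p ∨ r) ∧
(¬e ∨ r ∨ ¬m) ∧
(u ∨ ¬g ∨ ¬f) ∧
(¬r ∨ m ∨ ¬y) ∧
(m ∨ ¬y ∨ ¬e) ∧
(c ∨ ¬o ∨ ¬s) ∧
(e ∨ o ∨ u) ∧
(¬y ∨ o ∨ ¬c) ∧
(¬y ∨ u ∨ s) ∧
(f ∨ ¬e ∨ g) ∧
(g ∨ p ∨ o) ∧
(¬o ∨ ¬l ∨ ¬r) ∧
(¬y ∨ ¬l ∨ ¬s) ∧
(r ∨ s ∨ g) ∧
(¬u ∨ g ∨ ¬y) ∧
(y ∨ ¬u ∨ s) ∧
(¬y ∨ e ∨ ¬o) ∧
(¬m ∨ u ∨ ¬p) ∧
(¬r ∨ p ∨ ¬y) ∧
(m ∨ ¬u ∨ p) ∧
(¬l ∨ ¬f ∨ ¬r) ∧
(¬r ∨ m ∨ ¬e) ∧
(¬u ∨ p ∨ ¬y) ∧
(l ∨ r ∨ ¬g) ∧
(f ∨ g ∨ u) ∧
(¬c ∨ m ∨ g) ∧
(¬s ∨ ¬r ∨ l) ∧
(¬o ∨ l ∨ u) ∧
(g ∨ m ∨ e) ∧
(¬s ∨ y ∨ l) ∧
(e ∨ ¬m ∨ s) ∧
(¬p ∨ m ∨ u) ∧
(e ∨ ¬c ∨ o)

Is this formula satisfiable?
Yes

Yes, the formula is satisfiable.

One satisfying assignment is: y=True, u=True, g=True, r=True, m=True, s=False, p=True, e=True, f=False, o=False, c=False, l=False

Verification: With this assignment, all 48 clauses evaluate to true.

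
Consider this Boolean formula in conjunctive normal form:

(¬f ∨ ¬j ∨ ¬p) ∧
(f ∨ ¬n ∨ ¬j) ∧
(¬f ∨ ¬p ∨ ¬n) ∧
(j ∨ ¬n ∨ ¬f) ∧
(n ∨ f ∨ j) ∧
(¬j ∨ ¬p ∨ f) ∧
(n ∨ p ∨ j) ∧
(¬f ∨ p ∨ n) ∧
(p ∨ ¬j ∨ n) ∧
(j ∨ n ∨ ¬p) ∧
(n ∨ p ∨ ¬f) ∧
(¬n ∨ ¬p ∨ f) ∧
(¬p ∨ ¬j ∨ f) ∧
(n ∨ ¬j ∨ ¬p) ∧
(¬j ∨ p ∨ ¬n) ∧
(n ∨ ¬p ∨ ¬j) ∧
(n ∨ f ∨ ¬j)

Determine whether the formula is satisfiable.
Yes

Yes, the formula is satisfiable.

One satisfying assignment is: p=False, n=True, f=False, j=False

Verification: With this assignment, all 17 clauses evaluate to true.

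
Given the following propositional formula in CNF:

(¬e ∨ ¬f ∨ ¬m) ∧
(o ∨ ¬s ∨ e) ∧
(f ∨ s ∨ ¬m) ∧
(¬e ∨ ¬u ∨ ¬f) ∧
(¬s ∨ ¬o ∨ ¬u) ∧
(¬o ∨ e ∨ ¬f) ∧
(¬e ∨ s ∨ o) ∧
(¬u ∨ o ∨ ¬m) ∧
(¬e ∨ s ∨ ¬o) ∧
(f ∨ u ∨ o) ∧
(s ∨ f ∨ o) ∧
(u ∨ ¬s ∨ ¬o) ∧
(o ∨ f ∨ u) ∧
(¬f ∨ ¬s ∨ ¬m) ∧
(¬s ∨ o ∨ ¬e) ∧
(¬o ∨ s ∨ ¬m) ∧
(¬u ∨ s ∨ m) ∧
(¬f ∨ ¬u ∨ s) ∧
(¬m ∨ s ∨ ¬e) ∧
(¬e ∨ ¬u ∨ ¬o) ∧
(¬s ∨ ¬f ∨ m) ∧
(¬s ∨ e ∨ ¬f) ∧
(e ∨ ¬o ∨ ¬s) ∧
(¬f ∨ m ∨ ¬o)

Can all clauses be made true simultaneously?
Yes

Yes, the formula is satisfiable.

One satisfying assignment is: s=False, o=False, u=False, e=False, m=False, f=True

Verification: With this assignment, all 24 clauses evaluate to true.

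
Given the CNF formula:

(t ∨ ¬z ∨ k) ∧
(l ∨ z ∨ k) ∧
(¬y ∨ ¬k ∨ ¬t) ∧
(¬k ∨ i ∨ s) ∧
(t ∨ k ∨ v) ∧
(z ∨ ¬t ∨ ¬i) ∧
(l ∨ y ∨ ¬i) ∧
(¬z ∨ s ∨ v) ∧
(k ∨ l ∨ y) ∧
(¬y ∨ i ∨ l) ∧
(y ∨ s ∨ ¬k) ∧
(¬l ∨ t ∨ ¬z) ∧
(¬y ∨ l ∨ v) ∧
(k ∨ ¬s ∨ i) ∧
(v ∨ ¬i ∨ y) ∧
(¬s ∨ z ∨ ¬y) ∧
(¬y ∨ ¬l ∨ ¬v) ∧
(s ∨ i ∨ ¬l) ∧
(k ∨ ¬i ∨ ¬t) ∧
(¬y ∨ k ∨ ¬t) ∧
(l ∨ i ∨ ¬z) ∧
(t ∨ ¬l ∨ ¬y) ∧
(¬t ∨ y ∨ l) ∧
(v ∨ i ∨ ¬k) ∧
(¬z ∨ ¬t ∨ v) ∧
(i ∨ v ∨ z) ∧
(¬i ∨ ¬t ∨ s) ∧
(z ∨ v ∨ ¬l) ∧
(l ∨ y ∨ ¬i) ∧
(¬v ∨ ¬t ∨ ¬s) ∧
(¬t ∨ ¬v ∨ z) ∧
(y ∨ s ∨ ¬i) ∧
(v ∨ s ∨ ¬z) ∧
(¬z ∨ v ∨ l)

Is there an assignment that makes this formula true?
Yes

Yes, the formula is satisfiable.

One satisfying assignment is: v=True, y=False, z=False, t=False, k=True, s=True, l=False, i=False

Verification: With this assignment, all 34 clauses evaluate to true.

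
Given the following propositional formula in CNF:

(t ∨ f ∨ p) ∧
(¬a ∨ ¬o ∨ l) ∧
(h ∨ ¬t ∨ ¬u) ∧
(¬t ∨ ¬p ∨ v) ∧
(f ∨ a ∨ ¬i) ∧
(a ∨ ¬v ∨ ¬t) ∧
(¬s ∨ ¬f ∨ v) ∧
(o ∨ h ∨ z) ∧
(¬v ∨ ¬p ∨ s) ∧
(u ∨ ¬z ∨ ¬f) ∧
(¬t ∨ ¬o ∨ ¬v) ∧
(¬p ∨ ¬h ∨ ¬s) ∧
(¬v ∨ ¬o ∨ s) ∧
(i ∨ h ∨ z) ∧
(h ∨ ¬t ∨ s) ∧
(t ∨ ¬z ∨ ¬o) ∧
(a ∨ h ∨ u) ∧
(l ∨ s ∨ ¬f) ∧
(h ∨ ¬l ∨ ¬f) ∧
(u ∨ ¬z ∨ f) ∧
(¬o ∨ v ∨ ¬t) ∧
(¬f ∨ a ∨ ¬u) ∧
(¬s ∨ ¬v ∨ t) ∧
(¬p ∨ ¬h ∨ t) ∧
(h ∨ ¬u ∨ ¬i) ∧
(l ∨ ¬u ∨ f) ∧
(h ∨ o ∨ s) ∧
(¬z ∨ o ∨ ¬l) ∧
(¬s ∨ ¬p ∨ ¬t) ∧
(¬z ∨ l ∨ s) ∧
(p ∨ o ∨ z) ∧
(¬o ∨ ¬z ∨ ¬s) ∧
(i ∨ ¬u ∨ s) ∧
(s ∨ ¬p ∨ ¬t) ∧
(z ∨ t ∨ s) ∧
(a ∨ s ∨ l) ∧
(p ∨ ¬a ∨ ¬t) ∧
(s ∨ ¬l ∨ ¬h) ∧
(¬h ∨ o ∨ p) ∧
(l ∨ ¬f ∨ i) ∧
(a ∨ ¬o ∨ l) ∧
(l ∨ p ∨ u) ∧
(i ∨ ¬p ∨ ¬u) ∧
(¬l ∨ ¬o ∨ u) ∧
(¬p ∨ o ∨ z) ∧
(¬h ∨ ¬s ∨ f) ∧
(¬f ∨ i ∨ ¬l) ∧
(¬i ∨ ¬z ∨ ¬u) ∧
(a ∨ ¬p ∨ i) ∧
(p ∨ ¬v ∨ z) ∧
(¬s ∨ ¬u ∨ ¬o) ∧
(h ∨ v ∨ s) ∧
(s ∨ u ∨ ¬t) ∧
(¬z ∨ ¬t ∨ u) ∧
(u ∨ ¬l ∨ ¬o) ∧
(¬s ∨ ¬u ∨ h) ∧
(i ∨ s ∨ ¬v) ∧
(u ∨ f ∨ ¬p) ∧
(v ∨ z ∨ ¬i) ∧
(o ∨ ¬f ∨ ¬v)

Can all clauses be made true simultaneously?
No

No, the formula is not satisfiable.

No assignment of truth values to the variables can make all 60 clauses true simultaneously.

The formula is UNSAT (unsatisfiable).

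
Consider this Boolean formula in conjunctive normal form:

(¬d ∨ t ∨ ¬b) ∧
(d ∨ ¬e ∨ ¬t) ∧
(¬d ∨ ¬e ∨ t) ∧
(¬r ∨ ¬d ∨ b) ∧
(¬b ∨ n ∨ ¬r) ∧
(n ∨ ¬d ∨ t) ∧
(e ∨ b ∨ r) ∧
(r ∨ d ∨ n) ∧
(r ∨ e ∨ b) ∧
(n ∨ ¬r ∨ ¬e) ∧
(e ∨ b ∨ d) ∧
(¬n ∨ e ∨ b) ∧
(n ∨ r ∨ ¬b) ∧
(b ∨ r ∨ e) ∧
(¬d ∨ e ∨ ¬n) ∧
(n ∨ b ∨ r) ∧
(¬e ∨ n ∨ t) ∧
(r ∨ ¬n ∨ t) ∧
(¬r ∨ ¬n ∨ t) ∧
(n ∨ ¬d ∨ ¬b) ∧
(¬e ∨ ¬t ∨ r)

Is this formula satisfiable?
Yes

Yes, the formula is satisfiable.

One satisfying assignment is: n=True, r=False, e=False, b=True, t=True, d=False

Verification: With this assignment, all 21 clauses evaluate to true.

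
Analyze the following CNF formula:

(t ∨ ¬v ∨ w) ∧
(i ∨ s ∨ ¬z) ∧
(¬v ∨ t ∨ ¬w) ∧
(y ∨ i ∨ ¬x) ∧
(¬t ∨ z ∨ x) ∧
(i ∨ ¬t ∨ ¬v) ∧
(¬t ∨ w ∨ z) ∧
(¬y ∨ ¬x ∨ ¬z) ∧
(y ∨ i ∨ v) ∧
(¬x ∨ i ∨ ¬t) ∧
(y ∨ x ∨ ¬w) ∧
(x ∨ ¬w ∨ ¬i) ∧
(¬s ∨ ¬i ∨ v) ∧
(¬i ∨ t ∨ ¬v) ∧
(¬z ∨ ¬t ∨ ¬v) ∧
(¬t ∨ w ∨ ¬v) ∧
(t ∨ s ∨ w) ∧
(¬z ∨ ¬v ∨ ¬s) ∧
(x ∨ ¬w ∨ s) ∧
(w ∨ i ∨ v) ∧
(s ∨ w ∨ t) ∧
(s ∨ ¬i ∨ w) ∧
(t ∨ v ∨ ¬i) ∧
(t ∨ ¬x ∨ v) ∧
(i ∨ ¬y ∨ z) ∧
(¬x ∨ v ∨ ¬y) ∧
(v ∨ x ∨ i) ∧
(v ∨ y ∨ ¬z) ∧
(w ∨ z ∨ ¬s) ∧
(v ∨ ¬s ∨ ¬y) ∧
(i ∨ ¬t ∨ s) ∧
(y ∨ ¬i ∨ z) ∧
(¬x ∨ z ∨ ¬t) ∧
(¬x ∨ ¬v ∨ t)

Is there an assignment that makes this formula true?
No

No, the formula is not satisfiable.

No assignment of truth values to the variables can make all 34 clauses true simultaneously.

The formula is UNSAT (unsatisfiable).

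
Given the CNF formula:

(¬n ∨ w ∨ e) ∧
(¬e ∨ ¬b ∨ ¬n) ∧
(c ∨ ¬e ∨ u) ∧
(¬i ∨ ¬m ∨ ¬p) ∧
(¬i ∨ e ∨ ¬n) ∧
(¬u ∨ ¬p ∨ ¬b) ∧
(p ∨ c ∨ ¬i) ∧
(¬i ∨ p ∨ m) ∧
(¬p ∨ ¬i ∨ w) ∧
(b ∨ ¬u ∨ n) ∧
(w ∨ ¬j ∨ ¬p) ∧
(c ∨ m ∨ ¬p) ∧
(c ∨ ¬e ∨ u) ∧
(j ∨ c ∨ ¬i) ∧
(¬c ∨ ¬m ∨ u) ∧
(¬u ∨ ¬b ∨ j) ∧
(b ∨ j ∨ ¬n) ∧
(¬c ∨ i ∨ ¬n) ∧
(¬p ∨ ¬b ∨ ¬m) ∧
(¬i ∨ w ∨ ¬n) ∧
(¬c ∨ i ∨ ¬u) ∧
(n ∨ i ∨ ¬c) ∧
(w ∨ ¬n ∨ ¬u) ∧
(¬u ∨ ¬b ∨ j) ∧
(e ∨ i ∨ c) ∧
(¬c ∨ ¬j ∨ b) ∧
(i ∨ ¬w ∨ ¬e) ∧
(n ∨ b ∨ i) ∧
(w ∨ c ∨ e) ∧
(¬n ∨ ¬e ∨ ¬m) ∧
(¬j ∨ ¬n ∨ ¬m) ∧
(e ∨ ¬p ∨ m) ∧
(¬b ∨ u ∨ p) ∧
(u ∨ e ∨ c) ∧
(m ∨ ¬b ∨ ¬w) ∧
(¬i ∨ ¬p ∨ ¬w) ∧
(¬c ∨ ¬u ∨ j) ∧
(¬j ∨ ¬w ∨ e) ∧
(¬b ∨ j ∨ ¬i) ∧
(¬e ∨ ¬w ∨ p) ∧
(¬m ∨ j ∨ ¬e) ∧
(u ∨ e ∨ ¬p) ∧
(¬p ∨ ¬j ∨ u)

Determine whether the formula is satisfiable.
Yes

Yes, the formula is satisfiable.

One satisfying assignment is: i=False, w=False, m=False, u=True, e=True, c=False, b=True, j=True, n=False, p=False

Verification: With this assignment, all 43 clauses evaluate to true.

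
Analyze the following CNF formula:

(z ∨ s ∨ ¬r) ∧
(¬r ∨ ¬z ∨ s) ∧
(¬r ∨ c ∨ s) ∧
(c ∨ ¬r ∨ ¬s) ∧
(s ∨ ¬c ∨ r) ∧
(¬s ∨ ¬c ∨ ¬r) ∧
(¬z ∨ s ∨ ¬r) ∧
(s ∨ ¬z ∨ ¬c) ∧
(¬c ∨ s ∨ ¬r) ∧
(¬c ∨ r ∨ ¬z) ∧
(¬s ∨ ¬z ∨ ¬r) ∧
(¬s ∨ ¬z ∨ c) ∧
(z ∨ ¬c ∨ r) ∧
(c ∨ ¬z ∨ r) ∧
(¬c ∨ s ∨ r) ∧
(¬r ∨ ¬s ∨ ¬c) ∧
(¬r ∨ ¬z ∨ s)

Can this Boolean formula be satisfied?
Yes

Yes, the formula is satisfiable.

One satisfying assignment is: r=False, z=False, c=False, s=False

Verification: With this assignment, all 17 clauses evaluate to true.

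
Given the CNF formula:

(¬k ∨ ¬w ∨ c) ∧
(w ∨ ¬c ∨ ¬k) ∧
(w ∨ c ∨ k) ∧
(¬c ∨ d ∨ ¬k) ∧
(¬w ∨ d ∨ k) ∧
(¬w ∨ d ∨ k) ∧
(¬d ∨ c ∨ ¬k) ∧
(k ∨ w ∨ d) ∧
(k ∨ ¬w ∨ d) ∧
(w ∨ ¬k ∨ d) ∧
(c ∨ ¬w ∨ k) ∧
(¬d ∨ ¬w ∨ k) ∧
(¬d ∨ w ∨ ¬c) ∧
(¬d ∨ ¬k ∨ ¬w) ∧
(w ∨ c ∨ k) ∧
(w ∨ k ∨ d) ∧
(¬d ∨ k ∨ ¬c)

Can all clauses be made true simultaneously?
No

No, the formula is not satisfiable.

No assignment of truth values to the variables can make all 17 clauses true simultaneously.

The formula is UNSAT (unsatisfiable).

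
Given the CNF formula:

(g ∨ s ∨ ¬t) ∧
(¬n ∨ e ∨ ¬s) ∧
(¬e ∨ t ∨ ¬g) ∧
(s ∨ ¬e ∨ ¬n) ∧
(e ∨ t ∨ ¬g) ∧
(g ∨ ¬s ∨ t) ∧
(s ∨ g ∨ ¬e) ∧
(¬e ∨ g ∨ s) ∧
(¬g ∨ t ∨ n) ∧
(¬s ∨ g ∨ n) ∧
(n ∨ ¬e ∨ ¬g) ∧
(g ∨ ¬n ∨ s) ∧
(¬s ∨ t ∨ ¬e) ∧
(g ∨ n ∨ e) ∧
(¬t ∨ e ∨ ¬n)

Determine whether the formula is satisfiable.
Yes

Yes, the formula is satisfiable.

One satisfying assignment is: e=True, g=False, n=True, t=True, s=True

Verification: With this assignment, all 15 clauses evaluate to true.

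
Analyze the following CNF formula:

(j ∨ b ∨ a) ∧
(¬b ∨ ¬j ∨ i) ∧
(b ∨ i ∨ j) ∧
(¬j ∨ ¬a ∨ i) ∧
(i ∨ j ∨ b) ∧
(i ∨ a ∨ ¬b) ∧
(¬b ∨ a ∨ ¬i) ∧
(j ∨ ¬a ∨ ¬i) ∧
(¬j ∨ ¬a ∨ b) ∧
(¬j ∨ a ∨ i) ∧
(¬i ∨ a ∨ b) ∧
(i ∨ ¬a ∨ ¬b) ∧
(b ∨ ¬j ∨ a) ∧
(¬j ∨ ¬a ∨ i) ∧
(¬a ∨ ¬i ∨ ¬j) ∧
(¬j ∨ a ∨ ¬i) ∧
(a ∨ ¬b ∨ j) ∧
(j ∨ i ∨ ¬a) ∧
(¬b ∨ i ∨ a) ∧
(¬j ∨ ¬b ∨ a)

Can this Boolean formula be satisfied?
No

No, the formula is not satisfiable.

No assignment of truth values to the variables can make all 20 clauses true simultaneously.

The formula is UNSAT (unsatisfiable).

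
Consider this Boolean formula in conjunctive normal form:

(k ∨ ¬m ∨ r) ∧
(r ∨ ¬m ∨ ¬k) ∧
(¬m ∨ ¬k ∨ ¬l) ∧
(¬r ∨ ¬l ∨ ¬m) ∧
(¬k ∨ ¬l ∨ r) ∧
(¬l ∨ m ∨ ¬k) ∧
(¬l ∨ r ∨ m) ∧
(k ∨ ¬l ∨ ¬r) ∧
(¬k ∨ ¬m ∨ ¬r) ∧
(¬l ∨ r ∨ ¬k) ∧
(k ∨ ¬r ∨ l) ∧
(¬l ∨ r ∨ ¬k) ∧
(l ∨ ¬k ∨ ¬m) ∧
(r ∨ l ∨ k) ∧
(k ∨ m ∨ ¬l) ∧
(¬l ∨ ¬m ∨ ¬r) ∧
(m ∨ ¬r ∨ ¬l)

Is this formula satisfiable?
Yes

Yes, the formula is satisfiable.

One satisfying assignment is: r=False, m=False, k=True, l=False

Verification: With this assignment, all 17 clauses evaluate to true.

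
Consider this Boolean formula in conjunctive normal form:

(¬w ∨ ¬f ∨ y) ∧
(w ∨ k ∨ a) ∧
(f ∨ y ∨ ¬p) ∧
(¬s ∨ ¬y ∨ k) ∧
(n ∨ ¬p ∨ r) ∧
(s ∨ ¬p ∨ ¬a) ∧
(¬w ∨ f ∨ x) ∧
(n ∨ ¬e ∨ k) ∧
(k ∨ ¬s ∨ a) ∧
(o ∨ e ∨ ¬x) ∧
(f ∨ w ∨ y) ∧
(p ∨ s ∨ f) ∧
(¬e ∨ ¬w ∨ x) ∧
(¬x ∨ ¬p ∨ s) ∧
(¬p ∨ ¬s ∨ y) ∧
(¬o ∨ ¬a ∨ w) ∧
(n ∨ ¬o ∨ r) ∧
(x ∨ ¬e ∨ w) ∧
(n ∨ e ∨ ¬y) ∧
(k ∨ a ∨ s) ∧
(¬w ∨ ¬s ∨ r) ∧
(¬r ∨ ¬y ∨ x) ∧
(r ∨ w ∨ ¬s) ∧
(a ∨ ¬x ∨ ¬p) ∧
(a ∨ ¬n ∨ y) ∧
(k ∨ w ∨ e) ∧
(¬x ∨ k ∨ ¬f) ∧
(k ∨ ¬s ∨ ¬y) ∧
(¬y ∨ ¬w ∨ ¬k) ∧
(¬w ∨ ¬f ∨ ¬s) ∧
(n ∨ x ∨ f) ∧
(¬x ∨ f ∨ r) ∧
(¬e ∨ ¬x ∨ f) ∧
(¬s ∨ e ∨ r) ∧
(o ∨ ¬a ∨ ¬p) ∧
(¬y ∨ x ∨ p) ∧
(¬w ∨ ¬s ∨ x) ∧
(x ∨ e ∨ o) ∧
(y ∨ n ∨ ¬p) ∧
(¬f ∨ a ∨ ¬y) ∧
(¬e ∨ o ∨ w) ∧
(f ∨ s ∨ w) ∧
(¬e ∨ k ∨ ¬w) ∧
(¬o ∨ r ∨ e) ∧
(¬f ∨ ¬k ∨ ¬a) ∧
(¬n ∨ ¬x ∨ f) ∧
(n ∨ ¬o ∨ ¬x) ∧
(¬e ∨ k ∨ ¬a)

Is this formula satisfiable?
Yes

Yes, the formula is satisfiable.

One satisfying assignment is: k=True, x=False, p=False, o=True, e=False, y=False, a=False, f=True, s=False, w=False, r=True, n=False

Verification: With this assignment, all 48 clauses evaluate to true.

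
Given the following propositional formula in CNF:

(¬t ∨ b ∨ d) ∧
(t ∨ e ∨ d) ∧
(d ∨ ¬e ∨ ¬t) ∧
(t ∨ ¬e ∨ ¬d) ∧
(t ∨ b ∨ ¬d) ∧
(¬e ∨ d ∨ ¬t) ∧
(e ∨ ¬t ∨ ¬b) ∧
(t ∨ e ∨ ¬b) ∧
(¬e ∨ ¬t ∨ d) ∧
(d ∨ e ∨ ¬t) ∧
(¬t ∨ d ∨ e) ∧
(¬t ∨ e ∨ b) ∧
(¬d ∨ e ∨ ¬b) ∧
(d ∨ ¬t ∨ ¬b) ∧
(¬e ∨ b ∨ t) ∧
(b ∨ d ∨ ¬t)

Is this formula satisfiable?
Yes

Yes, the formula is satisfiable.

One satisfying assignment is: b=True, t=True, e=True, d=True

Verification: With this assignment, all 16 clauses evaluate to true.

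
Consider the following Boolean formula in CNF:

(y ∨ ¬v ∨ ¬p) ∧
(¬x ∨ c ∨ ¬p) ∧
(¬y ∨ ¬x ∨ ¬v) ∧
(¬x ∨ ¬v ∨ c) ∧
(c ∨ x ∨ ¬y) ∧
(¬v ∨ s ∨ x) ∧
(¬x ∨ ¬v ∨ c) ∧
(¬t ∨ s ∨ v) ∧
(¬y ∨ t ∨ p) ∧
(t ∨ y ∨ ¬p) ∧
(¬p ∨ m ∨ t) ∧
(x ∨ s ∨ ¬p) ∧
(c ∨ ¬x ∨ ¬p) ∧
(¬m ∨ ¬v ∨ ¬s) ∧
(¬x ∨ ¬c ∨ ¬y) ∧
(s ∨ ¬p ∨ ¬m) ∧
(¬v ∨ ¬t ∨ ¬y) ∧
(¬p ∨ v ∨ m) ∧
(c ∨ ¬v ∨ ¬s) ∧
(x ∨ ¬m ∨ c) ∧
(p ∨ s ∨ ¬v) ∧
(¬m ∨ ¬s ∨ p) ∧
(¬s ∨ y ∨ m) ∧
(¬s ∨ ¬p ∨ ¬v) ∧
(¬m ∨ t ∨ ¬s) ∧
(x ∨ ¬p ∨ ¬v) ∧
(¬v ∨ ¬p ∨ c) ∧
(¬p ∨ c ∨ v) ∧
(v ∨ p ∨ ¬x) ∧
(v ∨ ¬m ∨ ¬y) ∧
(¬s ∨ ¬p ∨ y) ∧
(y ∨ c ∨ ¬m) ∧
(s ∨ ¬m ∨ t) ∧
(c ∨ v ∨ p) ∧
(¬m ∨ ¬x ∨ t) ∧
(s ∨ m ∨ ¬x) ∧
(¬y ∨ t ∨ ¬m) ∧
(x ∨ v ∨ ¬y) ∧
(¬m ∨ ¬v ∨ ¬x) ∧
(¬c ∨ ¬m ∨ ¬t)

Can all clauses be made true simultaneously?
Yes

Yes, the formula is satisfiable.

One satisfying assignment is: v=False, p=False, x=False, m=False, c=True, s=False, y=False, t=False

Verification: With this assignment, all 40 clauses evaluate to true.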